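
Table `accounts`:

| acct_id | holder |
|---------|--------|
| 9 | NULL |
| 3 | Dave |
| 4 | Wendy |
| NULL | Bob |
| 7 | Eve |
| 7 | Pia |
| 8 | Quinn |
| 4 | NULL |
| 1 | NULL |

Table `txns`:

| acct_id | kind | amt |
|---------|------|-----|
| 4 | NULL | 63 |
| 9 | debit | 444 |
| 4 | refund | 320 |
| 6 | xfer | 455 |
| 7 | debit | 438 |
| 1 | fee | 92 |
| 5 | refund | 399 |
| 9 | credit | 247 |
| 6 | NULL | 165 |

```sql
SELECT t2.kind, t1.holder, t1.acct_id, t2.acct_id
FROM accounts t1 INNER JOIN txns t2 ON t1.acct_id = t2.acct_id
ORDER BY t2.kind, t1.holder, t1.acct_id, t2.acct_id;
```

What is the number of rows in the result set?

9

INNER JOIN keeps only pairs where the ON condition holds.
Matching on t1.acct_id = t2.acct_id. A NULL in a compared column never satisfies the condition.
Matched pairs: 9.
Total: 9 rows.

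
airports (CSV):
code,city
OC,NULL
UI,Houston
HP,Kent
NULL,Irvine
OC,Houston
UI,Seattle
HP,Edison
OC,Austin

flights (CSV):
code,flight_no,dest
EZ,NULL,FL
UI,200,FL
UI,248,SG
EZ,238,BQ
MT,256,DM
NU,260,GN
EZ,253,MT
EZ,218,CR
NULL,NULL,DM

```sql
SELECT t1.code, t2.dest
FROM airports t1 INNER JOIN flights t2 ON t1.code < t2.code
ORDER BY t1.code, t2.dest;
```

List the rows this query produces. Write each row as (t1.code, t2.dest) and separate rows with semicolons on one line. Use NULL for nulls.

INNER JOIN keeps only pairs where the ON condition holds.
Matching on t1.code < t2.code. A NULL in a compared column never satisfies the condition.
- t1[0] code=OC → 2 match(es) in t2 → 2 row(s).
- t1[1] code=UI → no match; dropped.
- t1[2] code=HP → 4 match(es) in t2 → 4 row(s).
- t1[3] code=NULL → no match; dropped.
- t1[4] code=OC → 2 match(es) in t2 → 2 row(s).
- t1[5] code=UI → no match; dropped.
- t1[6] code=HP → 4 match(es) in t2 → 4 row(s).
- t1[7] code=OC → 2 match(es) in t2 → 2 row(s).

(HP, DM); (HP, DM); (HP, FL); (HP, FL); (HP, GN); (HP, GN); (HP, SG); (HP, SG); (OC, FL); (OC, FL); (OC, FL); (OC, SG); (OC, SG); (OC, SG)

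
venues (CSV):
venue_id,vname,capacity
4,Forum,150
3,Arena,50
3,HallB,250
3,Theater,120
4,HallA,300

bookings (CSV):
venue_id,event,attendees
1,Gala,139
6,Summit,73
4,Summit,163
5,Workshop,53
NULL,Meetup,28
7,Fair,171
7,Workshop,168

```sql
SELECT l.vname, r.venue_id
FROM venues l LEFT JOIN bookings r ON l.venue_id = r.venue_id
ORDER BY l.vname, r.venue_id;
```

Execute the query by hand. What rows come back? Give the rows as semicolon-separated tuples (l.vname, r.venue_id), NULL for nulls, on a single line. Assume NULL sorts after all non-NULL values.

LEFT JOIN keeps every row from `venues`; unmatched rows get NULL for `bookings`'s columns.
Matching on l.venue_id = r.venue_id. A NULL in a compared column never satisfies the condition.
- l row (venue_id=4): matches 1 r row(s) → 1 output row(s).
- l row (venue_id=3): no match → kept, r columns NULL.
- l row (venue_id=3): no match → kept, r columns NULL.
- l row (venue_id=3): no match → kept, r columns NULL.
- l row (venue_id=4): matches 1 r row(s) → 1 output row(s).
After projecting and ordering:
l.vname | r.venue_id
Arena | NULL
Forum | 4
HallA | 4
HallB | NULL
Theater | NULL

(Arena, NULL); (Forum, 4); (HallA, 4); (HallB, NULL); (Theater, NULL)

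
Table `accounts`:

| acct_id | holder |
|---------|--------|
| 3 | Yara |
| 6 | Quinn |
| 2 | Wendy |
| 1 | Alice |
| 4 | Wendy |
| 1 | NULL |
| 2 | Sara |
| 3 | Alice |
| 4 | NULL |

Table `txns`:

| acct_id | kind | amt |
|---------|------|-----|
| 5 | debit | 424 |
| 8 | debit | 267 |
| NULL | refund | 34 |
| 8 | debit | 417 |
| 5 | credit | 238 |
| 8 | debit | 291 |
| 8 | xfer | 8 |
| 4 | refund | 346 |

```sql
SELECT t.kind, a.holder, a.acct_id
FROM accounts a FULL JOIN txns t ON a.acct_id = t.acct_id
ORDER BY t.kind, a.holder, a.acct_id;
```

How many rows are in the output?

FULL OUTER JOIN keeps every row from both sides; unmatched rows get NULL for the other side's columns.
Matching on a.acct_id = t.acct_id. A NULL in a compared column never satisfies the condition.
- a[0] acct_id=3 → no match; kept with NULLs on the t side.
- a[1] acct_id=6 → no match; kept with NULLs on the t side.
- a[2] acct_id=2 → no match; kept with NULLs on the t side.
- a[3] acct_id=1 → no match; kept with NULLs on the t side.
- a[4] acct_id=4 → 1 match(es) in t → 1 row(s).
- a[5] acct_id=1 → no match; kept with NULLs on the t side.
- a[6] acct_id=2 → no match; kept with NULLs on the t side.
- a[7] acct_id=3 → no match; kept with NULLs on the t side.
- a[8] acct_id=4 → 1 match(es) in t → 1 row(s).
- 7 row(s) from t found no a partner → padded with NULL.
Total: 2 matched + 14 padded = 16 rows.

16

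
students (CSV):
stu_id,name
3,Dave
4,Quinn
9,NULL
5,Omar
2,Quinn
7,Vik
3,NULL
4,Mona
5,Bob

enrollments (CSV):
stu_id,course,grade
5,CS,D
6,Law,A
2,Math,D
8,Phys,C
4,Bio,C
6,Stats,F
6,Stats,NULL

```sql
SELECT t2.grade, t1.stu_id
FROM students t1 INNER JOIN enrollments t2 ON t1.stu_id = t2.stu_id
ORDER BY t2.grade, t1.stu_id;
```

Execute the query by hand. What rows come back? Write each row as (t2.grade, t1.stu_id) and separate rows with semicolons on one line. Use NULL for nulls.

(C, 4); (C, 4); (D, 2); (D, 5); (D, 5)

INNER JOIN keeps only pairs where the ON condition holds.
Matching on t1.stu_id = t2.stu_id.
Matched pairs: 5.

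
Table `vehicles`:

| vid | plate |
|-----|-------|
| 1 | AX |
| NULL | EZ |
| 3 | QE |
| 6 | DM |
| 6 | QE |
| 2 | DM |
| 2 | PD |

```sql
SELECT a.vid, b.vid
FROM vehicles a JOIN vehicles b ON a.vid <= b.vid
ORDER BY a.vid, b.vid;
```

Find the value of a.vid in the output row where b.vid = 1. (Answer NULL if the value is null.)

1

INNER JOIN keeps only pairs where the ON condition holds.
Matching on a.vid <= b.vid. A NULL in a compared column never satisfies the condition.
- a (vid=1) pairs with 6 row(s) of b.
- a (vid=NULL) has no partner → excluded.
- a (vid=3) pairs with 3 row(s) of b.
- a (vid=6) pairs with 2 row(s) of b.
- a (vid=6) pairs with 2 row(s) of b.
- a (vid=2) pairs with 5 row(s) of b.
- a (vid=2) pairs with 5 row(s) of b.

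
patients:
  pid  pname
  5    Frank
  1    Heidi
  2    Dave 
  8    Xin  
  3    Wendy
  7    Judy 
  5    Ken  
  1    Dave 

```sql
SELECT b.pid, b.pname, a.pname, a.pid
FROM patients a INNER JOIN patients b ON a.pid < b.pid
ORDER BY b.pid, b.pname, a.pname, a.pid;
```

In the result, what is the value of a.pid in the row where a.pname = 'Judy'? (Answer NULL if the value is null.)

7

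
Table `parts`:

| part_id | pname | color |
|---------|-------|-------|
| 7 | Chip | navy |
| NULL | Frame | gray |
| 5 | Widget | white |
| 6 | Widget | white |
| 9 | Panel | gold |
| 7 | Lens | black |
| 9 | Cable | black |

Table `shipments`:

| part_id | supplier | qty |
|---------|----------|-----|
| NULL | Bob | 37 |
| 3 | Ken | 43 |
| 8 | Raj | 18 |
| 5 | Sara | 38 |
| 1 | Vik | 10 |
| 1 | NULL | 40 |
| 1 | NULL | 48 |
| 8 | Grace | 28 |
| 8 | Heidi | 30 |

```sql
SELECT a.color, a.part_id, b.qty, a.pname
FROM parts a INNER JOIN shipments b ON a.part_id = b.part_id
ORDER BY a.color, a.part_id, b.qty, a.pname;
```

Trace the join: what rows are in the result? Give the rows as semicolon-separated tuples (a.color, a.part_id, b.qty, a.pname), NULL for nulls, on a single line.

(white, 5, 38, Widget)

INNER JOIN keeps only pairs where the ON condition holds.
Matching on a.part_id = b.part_id. A NULL in a compared column never satisfies the condition.
- a[0] part_id=7 → no match; dropped.
- a[1] part_id=NULL → no match; dropped.
- a[2] part_id=5 → 1 match(es) in b → 1 row(s).
- a[3] part_id=6 → no match; dropped.
- a[4] part_id=9 → no match; dropped.
- a[5] part_id=7 → no match; dropped.
- a[6] part_id=9 → no match; dropped.
After projecting and ordering:
a.color | a.part_id | b.qty | a.pname
white | 5 | 38 | Widget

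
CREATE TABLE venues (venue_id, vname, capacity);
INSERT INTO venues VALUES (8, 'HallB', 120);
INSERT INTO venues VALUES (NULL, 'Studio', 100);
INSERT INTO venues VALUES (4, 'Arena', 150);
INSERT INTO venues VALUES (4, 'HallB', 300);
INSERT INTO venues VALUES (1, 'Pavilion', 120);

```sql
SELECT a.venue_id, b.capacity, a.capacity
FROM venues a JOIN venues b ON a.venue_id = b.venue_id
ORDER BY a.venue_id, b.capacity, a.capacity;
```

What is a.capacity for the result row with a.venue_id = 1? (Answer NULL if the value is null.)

INNER JOIN keeps only pairs where the ON condition holds.
Matching on a.venue_id = b.venue_id. A NULL in a compared column never satisfies the condition.
- venue_id=8: 1 matching b row(s), so 1 row(s) emitted.
- venue_id=NULL: no matching b row, dropped.
- venue_id=4: 2 matching b row(s), so 2 row(s) emitted.
- venue_id=4: 2 matching b row(s), so 2 row(s) emitted.
- venue_id=1: 1 matching b row(s), so 1 row(s) emitted.

120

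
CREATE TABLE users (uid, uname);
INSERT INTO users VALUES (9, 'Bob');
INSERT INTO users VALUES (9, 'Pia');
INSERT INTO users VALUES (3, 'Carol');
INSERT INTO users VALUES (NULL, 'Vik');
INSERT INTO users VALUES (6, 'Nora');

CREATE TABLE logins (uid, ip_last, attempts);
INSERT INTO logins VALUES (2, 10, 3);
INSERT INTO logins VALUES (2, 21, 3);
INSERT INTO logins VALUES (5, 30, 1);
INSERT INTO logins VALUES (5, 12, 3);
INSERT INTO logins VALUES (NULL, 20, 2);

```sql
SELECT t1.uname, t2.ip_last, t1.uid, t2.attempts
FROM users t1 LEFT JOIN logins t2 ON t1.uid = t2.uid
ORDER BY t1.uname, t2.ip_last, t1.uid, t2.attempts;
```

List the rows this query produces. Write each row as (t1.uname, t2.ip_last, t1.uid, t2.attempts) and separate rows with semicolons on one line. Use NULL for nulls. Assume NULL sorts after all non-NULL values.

(Bob, NULL, 9, NULL); (Carol, NULL, 3, NULL); (Nora, NULL, 6, NULL); (Pia, NULL, 9, NULL); (Vik, NULL, NULL, NULL)

LEFT JOIN keeps every row from `users`; unmatched rows get NULL for `logins`'s columns.
Matching on t1.uid = t2.uid. A NULL in a compared column never satisfies the condition.
- t1 (uid=9) has no partner → padded with NULL.
- t1 (uid=9) has no partner → padded with NULL.
- t1 (uid=3) has no partner → padded with NULL.
- t1 (uid=NULL) has no partner → padded with NULL.
- t1 (uid=6) has no partner → padded with NULL.
After projecting and ordering:
t1.uname | t2.ip_last | t1.uid | t2.attempts
Bob | NULL | 9 | NULL
Carol | NULL | 3 | NULL
Nora | NULL | 6 | NULL
Pia | NULL | 9 | NULL
Vik | NULL | NULL | NULL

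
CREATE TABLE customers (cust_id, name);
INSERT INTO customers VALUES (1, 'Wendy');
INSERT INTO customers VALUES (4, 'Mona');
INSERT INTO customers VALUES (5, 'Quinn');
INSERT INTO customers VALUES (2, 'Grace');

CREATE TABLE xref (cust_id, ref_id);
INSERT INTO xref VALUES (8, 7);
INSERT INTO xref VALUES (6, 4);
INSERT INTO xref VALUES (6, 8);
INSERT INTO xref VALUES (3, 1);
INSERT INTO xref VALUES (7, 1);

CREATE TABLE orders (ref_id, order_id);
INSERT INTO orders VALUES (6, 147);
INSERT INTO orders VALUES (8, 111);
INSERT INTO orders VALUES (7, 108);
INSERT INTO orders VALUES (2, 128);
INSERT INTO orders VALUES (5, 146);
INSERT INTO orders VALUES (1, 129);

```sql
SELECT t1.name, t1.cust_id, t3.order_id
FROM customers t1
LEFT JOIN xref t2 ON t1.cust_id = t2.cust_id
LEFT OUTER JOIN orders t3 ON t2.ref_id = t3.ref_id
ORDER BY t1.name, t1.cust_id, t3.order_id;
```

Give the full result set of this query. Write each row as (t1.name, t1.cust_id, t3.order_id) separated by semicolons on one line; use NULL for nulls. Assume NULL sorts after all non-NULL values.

(Grace, 2, NULL); (Mona, 4, NULL); (Quinn, 5, NULL); (Wendy, 1, NULL)

Step 1 — t1 LEFT JOIN t2 on cust_id → 4 row(s).
Then LEFT JOIN `orders t3` on ref_id: each of those 4 rows is kept; rows whose t2.ref_id has no match in t3 get NULL for t3's columns.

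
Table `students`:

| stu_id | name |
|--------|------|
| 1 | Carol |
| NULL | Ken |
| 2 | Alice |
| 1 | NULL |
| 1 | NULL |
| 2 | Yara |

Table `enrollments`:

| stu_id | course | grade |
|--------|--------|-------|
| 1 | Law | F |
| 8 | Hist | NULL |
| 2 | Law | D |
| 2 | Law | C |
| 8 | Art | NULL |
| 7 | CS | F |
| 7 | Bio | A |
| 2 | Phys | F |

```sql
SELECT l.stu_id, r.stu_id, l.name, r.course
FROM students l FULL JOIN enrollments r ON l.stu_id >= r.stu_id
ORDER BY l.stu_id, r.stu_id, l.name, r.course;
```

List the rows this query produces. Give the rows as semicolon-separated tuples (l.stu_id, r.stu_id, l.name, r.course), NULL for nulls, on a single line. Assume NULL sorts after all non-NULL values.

(1, 1, Carol, Law); (1, 1, NULL, Law); (1, 1, NULL, Law); (2, 1, Alice, Law); (2, 1, Yara, Law); (2, 2, Alice, Law); (2, 2, Alice, Law); (2, 2, Alice, Phys); (2, 2, Yara, Law); (2, 2, Yara, Law); (2, 2, Yara, Phys); (NULL, 7, NULL, Bio); (NULL, 7, NULL, CS); (NULL, 8, NULL, Art); (NULL, 8, NULL, Hist); (NULL, NULL, Ken, NULL)

FULL OUTER JOIN keeps every row from both sides; unmatched rows get NULL for the other side's columns.
Matching on l.stu_id >= r.stu_id. A NULL in a compared column never satisfies the condition.
Matched pairs: 11; unmatched l rows kept: 1; unmatched r rows kept: 4.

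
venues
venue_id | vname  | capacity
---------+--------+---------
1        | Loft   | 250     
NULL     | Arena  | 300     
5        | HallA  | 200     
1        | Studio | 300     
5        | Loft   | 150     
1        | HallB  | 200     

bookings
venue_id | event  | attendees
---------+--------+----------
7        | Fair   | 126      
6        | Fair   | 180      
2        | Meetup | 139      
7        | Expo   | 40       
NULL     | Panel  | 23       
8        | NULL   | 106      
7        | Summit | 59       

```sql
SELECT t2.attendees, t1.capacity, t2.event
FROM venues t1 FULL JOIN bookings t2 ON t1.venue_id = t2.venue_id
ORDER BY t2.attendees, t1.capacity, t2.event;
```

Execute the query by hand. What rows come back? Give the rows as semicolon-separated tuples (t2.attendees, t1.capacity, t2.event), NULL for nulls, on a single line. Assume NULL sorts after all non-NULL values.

FULL OUTER JOIN keeps every row from both sides; unmatched rows get NULL for the other side's columns.
Matching on t1.venue_id = t2.venue_id. A NULL in a compared column never satisfies the condition.
- venue_id=1: no t2 row matches, row kept with t2 columns NULL.
- venue_id=NULL: no t2 row matches, row kept with t2 columns NULL.
- venue_id=5: no t2 row matches, row kept with t2 columns NULL.
- venue_id=1: no t2 row matches, row kept with t2 columns NULL.
- venue_id=5: no t2 row matches, row kept with t2 columns NULL.
- venue_id=1: no t2 row matches, row kept with t2 columns NULL.
- 7 row(s) from t2 found no t1 partner → padded with NULL.

(23, NULL, Panel); (40, NULL, Expo); (59, NULL, Summit); (106, NULL, NULL); (126, NULL, Fair); (139, NULL, Meetup); (180, NULL, Fair); (NULL, 150, NULL); (NULL, 200, NULL); (NULL, 200, NULL); (NULL, 250, NULL); (NULL, 300, NULL); (NULL, 300, NULL)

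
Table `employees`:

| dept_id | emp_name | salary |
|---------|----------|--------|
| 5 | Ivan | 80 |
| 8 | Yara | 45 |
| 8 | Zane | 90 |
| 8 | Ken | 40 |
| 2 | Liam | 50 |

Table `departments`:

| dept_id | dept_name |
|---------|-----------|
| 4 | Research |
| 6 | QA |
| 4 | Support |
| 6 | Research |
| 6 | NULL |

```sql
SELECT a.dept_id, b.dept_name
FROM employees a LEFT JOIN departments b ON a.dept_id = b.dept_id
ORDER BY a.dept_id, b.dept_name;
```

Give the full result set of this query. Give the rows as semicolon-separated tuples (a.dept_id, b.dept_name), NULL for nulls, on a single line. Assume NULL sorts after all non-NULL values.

(2, NULL); (5, NULL); (8, NULL); (8, NULL); (8, NULL)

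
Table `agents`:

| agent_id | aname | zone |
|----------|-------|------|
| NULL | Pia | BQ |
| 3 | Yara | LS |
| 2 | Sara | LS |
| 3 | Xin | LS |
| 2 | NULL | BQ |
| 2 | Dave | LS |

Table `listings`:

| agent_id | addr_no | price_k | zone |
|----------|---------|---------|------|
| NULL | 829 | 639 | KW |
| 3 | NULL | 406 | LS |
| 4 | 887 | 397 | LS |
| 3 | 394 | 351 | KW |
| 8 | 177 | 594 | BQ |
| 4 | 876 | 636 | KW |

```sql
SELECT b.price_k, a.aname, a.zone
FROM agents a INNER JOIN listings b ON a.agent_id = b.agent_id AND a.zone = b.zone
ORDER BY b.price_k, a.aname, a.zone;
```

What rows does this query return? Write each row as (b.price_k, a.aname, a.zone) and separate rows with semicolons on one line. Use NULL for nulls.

(406, Xin, LS); (406, Yara, LS)

INNER JOIN keeps only pairs where the ON condition holds.
Matching on a.agent_id = b.agent_id AND a.zone = b.zone. A NULL in a compared column never satisfies the condition.
- agent_id=NULL, zone=BQ: no matching b row, dropped.
- agent_id=3, zone=LS: 1 matching b row(s), so 1 row(s) emitted.
- agent_id=2, zone=LS: no matching b row, dropped.
- agent_id=3, zone=LS: 1 matching b row(s), so 1 row(s) emitted.
- agent_id=2, zone=BQ: no matching b row, dropped.
- agent_id=2, zone=LS: no matching b row, dropped.
After projecting and ordering:
b.price_k | a.aname | a.zone
406 | Xin | LS
406 | Yara | LS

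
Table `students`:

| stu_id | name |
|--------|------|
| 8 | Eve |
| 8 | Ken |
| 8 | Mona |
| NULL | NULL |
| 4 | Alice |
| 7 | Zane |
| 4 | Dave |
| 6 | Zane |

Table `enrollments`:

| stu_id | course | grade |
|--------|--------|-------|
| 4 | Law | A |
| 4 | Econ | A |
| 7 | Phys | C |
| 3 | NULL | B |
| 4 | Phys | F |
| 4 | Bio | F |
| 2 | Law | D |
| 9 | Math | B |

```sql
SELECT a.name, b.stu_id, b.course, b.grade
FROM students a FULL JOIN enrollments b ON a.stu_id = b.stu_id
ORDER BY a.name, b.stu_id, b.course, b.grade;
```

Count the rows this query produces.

17

FULL OUTER JOIN keeps every row from both sides; unmatched rows get NULL for the other side's columns.
Matching on a.stu_id = b.stu_id. A NULL in a compared column never satisfies the condition.
- stu_id=8: no b row matches, row kept with b columns NULL.
- stu_id=8: no b row matches, row kept with b columns NULL.
- stu_id=8: no b row matches, row kept with b columns NULL.
- stu_id=NULL: no b row matches, row kept with b columns NULL.
- stu_id=4: 4 matching b row(s), so 4 row(s) emitted.
- stu_id=7: 1 matching b row(s), so 1 row(s) emitted.
- stu_id=4: 4 matching b row(s), so 4 row(s) emitted.
- stu_id=6: no b row matches, row kept with b columns NULL.
- 3 b row(s) had no a match → kept, a columns NULL.
Total: 9 matched + 8 padded = 17 rows.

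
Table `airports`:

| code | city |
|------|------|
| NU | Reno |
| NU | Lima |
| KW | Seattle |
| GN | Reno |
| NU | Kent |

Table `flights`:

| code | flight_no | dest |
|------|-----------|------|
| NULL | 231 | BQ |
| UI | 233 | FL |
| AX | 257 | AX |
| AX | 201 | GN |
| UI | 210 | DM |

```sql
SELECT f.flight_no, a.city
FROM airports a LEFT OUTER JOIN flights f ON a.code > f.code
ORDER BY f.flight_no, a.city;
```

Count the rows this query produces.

10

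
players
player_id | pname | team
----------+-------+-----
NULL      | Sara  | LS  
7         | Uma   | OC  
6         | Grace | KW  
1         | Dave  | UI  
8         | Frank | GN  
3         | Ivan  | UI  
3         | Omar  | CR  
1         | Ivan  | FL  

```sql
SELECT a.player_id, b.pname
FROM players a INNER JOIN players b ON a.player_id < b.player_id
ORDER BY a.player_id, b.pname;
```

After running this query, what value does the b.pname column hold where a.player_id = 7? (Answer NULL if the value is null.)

INNER JOIN keeps only pairs where the ON condition holds.
Matching on a.player_id < b.player_id. A NULL in a compared column never satisfies the condition.
- player_id=NULL: no matching b row, dropped.
- player_id=7: 1 matching b row(s), so 1 row(s) emitted.
- player_id=6: 2 matching b row(s), so 2 row(s) emitted.
- player_id=1: 5 matching b row(s), so 5 row(s) emitted.
- player_id=8: no matching b row, dropped.
- player_id=3: 3 matching b row(s), so 3 row(s) emitted.
- player_id=3: 3 matching b row(s), so 3 row(s) emitted.
- player_id=1: 5 matching b row(s), so 5 row(s) emitted.

Frank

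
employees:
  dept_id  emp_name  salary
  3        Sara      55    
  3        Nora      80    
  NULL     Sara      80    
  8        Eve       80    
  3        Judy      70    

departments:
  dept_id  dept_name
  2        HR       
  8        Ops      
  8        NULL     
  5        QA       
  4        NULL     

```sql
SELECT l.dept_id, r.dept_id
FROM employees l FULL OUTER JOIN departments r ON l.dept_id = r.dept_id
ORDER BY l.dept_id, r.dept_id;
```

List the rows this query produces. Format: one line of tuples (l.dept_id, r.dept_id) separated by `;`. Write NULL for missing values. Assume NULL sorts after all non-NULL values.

(3, NULL); (3, NULL); (3, NULL); (8, 8); (8, 8); (NULL, 2); (NULL, 4); (NULL, 5); (NULL, NULL)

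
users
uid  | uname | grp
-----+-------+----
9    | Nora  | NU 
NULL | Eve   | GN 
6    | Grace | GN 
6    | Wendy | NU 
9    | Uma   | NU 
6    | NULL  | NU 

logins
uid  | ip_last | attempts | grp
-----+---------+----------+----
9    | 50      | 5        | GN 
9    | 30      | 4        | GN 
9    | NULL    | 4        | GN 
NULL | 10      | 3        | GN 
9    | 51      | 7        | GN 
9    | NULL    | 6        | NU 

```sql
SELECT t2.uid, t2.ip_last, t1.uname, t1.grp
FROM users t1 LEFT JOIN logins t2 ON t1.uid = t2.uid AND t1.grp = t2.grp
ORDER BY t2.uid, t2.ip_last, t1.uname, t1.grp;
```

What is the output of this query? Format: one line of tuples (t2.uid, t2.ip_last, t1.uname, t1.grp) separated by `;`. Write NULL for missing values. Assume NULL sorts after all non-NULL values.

(9, NULL, Nora, NU); (9, NULL, Uma, NU); (NULL, NULL, Eve, GN); (NULL, NULL, Grace, GN); (NULL, NULL, Wendy, NU); (NULL, NULL, NULL, NU)

LEFT JOIN keeps every row from `users`; unmatched rows get NULL for `logins`'s columns.
Matching on t1.uid = t2.uid AND t1.grp = t2.grp. A NULL in a compared column never satisfies the condition.
Matched pairs: 2; unmatched t1 rows kept: 4.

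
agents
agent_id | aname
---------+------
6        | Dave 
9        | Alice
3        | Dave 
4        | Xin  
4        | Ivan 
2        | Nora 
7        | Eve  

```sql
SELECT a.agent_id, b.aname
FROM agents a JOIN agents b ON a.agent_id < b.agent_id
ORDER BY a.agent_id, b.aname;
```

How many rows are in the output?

INNER JOIN keeps only pairs where the ON condition holds.
Matching on a.agent_id < b.agent_id.
Matched pairs: 20.
Total: 20 rows.

20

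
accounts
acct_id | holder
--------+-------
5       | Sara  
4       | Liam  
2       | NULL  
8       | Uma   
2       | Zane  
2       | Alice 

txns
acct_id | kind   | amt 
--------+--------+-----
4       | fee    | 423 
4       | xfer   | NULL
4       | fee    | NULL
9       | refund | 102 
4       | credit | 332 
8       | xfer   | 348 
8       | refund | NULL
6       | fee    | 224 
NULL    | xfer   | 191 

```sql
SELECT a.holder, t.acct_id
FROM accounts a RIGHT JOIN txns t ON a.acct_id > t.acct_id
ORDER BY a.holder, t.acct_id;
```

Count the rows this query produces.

13

RIGHT JOIN keeps every row from `txns`; unmatched rows get NULL for `accounts`'s columns.
Matching on a.acct_id > t.acct_id. A NULL in a compared column never satisfies the condition.
- a row (acct_id=5): matches 4 t row(s) → 4 output row(s).
- a row (acct_id=4): no match.
- a row (acct_id=2): no match.
- a row (acct_id=8): matches 5 t row(s) → 5 output row(s).
- a row (acct_id=2): no match.
- a row (acct_id=2): no match.
- 4 t row(s) had no a match → kept, a columns NULL.
Total: 9 matched + 4 padded = 13 rows.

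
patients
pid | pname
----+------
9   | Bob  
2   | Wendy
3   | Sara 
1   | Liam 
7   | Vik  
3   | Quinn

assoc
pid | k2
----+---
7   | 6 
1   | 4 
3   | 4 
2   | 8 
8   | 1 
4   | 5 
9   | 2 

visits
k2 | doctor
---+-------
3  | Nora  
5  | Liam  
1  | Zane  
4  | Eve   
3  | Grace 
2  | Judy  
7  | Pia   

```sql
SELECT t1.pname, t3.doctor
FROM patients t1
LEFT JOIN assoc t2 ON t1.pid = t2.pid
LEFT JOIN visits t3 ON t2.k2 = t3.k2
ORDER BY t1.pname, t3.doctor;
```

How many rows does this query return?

6

Joins associate left-to-right: patients LEFT JOIN assoc on pid gives 6 intermediate row(s).
Then LEFT JOIN `visits t3` on k2: each of those 6 rows is kept; rows whose t2.k2 has no match in t3 get NULL for t3's columns.
Result: 6 row(s).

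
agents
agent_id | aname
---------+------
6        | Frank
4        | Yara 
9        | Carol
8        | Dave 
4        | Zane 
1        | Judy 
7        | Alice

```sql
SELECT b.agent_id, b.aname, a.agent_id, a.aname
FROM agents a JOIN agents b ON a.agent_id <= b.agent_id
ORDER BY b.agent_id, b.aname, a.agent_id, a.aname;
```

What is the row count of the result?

INNER JOIN keeps only pairs where the ON condition holds.
Matching on a.agent_id <= b.agent_id.
- a row (agent_id=6): matches 4 b row(s) → 4 output row(s).
- a row (agent_id=4): matches 6 b row(s) → 6 output row(s).
- a row (agent_id=9): matches 1 b row(s) → 1 output row(s).
- a row (agent_id=8): matches 2 b row(s) → 2 output row(s).
- a row (agent_id=4): matches 6 b row(s) → 6 output row(s).
- a row (agent_id=1): matches 7 b row(s) → 7 output row(s).
- a row (agent_id=7): matches 3 b row(s) → 3 output row(s).
Total: 29 rows.

29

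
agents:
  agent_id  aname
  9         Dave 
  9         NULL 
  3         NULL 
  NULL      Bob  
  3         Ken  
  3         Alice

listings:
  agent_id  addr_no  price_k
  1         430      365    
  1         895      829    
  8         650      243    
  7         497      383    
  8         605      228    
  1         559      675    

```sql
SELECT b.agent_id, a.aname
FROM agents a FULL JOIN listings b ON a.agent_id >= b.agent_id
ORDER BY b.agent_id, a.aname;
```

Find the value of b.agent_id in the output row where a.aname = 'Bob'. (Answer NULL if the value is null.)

FULL OUTER JOIN keeps every row from both sides; unmatched rows get NULL for the other side's columns.
Matching on a.agent_id >= b.agent_id. A NULL in a compared column never satisfies the condition.
Matched pairs: 21; unmatched a rows kept: 1; unmatched b rows kept: 0.

NULL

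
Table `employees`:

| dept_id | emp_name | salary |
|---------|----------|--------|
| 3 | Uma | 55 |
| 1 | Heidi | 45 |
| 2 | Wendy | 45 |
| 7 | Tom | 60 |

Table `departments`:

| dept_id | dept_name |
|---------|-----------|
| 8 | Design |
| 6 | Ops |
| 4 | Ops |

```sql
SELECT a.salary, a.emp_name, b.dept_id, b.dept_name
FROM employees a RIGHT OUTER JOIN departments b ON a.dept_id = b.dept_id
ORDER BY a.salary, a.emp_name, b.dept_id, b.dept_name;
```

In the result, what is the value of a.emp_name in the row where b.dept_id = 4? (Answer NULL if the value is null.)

RIGHT JOIN keeps every row from `departments`; unmatched rows get NULL for `employees`'s columns.
Matching on a.dept_id = b.dept_id.
- dept_id=3: no matching b row.
- dept_id=1: no matching b row.
- dept_id=2: no matching b row.
- dept_id=7: no matching b row.
- plus 3 unmatched b row(s), each kept with NULL a columns.

NULL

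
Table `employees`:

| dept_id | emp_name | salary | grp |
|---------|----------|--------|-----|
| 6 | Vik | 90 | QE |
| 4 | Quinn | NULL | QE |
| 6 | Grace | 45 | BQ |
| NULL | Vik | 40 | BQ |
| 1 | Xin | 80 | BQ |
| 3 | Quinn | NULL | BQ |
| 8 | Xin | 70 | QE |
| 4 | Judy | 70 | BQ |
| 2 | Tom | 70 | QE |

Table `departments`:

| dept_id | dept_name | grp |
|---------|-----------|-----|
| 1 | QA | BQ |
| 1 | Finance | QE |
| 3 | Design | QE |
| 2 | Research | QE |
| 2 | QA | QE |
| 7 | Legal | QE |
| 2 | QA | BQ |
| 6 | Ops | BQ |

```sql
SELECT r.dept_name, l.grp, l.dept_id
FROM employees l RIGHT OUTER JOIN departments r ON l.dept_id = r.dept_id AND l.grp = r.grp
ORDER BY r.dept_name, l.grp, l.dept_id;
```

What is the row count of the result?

RIGHT JOIN keeps every row from `departments`; unmatched rows get NULL for `employees`'s columns.
Matching on l.dept_id = r.dept_id AND l.grp = r.grp. A NULL in a compared column never satisfies the condition.
- l[0] dept_id=6, grp=QE → no match.
- l[1] dept_id=4, grp=QE → no match.
- l[2] dept_id=6, grp=BQ → 1 match(es) in r → 1 row(s).
- l[3] dept_id=NULL, grp=BQ → no match.
- l[4] dept_id=1, grp=BQ → 1 match(es) in r → 1 row(s).
- l[5] dept_id=3, grp=BQ → no match.
- l[6] dept_id=8, grp=QE → no match.
- l[7] dept_id=4, grp=BQ → no match.
- l[8] dept_id=2, grp=QE → 2 match(es) in r → 2 row(s).
- 4 row(s) from r found no l partner → padded with NULL.
Total: 4 matched + 4 padded = 8 rows.

8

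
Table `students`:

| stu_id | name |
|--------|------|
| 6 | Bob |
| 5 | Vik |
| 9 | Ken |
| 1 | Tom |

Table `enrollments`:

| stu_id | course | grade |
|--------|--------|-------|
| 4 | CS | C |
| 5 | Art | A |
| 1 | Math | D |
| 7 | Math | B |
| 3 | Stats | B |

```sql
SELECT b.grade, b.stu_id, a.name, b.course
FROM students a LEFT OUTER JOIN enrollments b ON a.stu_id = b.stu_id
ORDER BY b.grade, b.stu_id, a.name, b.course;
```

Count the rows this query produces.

LEFT JOIN keeps every row from `students`; unmatched rows get NULL for `enrollments`'s columns.
Matching on a.stu_id = b.stu_id.
- a row (stu_id=6): no match → kept, b columns NULL.
- a row (stu_id=5): matches 1 b row(s) → 1 output row(s).
- a row (stu_id=9): no match → kept, b columns NULL.
- a row (stu_id=1): matches 1 b row(s) → 1 output row(s).
Total: 2 matched + 2 padded = 4 rows.

4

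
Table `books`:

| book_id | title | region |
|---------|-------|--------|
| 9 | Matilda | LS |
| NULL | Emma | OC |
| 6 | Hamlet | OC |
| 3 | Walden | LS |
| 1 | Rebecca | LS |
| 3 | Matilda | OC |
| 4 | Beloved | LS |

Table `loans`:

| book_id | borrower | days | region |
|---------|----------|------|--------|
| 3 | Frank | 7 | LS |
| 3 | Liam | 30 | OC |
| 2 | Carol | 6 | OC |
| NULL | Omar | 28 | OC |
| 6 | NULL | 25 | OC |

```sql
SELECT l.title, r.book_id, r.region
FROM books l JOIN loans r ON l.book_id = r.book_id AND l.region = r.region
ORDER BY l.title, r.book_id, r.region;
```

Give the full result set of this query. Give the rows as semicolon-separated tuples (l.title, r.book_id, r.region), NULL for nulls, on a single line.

INNER JOIN keeps only pairs where the ON condition holds.
Matching on l.book_id = r.book_id AND l.region = r.region. A NULL in a compared column never satisfies the condition.
Matched pairs: 3.

(Hamlet, 6, OC); (Matilda, 3, OC); (Walden, 3, LS)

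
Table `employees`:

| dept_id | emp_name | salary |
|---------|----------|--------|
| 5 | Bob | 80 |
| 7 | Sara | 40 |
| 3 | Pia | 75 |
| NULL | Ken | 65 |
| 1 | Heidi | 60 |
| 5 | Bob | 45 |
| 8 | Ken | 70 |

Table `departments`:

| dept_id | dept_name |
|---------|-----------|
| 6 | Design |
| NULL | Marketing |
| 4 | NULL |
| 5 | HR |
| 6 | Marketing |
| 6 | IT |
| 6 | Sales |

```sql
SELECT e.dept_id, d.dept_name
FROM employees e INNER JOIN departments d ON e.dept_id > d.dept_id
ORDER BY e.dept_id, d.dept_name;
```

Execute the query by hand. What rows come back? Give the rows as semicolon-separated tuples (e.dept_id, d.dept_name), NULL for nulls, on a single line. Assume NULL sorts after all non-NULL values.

INNER JOIN keeps only pairs where the ON condition holds.
Matching on e.dept_id > d.dept_id. A NULL in a compared column never satisfies the condition.
- e row (dept_id=5): matches 1 d row(s) → 1 output row(s).
- e row (dept_id=7): matches 6 d row(s) → 6 output row(s).
- e row (dept_id=3): no match → dropped.
- e row (dept_id=NULL): no match → dropped.
- e row (dept_id=1): no match → dropped.
- e row (dept_id=5): matches 1 d row(s) → 1 output row(s).
- e row (dept_id=8): matches 6 d row(s) → 6 output row(s).

(5, NULL); (5, NULL); (7, Design); (7, HR); (7, IT); (7, Marketing); (7, Sales); (7, NULL); (8, Design); (8, HR); (8, IT); (8, Marketing); (8, Sales); (8, NULL)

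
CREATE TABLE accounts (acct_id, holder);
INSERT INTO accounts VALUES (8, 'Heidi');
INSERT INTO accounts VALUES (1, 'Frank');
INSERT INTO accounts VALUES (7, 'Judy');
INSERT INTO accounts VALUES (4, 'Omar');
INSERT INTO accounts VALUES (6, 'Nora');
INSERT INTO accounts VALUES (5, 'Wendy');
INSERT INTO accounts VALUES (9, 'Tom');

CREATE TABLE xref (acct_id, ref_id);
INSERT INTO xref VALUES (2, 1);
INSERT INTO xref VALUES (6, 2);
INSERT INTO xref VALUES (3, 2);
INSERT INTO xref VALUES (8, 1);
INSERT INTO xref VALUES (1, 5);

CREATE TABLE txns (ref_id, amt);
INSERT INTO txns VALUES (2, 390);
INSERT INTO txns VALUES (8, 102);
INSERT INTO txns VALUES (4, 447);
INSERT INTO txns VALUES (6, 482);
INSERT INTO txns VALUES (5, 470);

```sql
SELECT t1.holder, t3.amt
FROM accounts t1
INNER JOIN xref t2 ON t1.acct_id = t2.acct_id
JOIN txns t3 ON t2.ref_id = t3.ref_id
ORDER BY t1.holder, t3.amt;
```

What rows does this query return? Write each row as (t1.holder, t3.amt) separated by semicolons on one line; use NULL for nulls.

(Frank, 470); (Nora, 390)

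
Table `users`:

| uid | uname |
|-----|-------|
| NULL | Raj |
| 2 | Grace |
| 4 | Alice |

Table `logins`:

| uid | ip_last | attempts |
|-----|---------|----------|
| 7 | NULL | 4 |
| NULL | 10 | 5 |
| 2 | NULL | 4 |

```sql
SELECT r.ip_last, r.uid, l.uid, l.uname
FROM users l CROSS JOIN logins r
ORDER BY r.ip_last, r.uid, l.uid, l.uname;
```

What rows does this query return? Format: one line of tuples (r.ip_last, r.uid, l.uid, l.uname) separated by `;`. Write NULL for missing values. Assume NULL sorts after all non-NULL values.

(10, NULL, 2, Grace); (10, NULL, 4, Alice); (10, NULL, NULL, Raj); (NULL, 2, 2, Grace); (NULL, 2, 4, Alice); (NULL, 2, NULL, Raj); (NULL, 7, 2, Grace); (NULL, 7, 4, Alice); (NULL, 7, NULL, Raj)

CROSS JOIN pairs every row of `users` with every row of `logins`: 3 × 3 = 9 rows.
After projecting and ordering:
r.ip_last | r.uid | l.uid | l.uname
10 | NULL | 2 | Grace
10 | NULL | 4 | Alice
10 | NULL | NULL | Raj
NULL | 2 | 2 | Grace
NULL | 2 | 4 | Alice
NULL | 2 | NULL | Raj
NULL | 7 | 2 | Grace
NULL | 7 | 4 | Alice
NULL | 7 | NULL | Raj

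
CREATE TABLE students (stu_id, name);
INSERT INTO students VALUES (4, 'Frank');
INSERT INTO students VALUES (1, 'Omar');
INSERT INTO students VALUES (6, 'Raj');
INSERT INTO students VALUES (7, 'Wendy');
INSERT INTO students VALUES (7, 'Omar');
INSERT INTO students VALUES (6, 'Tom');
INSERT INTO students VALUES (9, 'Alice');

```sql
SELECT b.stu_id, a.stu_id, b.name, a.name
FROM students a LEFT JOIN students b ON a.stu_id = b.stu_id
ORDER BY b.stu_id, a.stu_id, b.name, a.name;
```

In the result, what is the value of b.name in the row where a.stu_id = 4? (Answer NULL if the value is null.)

Frank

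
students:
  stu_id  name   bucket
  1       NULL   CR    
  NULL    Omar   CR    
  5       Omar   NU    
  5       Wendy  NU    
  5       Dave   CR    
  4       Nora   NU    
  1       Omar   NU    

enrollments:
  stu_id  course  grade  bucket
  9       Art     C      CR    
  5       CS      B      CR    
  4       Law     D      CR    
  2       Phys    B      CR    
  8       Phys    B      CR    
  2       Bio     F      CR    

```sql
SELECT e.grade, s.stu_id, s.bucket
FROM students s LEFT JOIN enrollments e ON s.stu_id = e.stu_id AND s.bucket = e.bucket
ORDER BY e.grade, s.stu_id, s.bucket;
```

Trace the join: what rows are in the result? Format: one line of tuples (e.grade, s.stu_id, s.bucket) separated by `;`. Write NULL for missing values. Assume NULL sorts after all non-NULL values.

LEFT JOIN keeps every row from `students`; unmatched rows get NULL for `enrollments`'s columns.
Matching on s.stu_id = e.stu_id AND s.bucket = e.bucket. A NULL in a compared column never satisfies the condition.
Matched pairs: 1; unmatched s rows kept: 6.

(B, 5, CR); (NULL, 1, CR); (NULL, 1, NU); (NULL, 4, NU); (NULL, 5, NU); (NULL, 5, NU); (NULL, NULL, CR)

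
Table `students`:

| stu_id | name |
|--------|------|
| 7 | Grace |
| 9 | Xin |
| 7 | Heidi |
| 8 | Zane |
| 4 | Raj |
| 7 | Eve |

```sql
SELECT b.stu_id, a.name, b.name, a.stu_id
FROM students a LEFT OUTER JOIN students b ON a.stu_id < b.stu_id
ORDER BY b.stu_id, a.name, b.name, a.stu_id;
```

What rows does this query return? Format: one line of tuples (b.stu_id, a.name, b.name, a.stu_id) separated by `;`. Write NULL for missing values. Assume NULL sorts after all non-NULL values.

LEFT JOIN keeps every row from `students a`; unmatched rows get NULL for `students b`'s columns.
Matching on a.stu_id < b.stu_id.
- a (stu_id=7) pairs with 2 row(s) of b.
- a (stu_id=9) has no partner → padded with NULL.
- a (stu_id=7) pairs with 2 row(s) of b.
- a (stu_id=8) pairs with 1 row(s) of b.
- a (stu_id=4) pairs with 5 row(s) of b.
- a (stu_id=7) pairs with 2 row(s) of b.

(7, Raj, Eve, 4); (7, Raj, Grace, 4); (7, Raj, Heidi, 4); (8, Eve, Zane, 7); (8, Grace, Zane, 7); (8, Heidi, Zane, 7); (8, Raj, Zane, 4); (9, Eve, Xin, 7); (9, Grace, Xin, 7); (9, Heidi, Xin, 7); (9, Raj, Xin, 4); (9, Zane, Xin, 8); (NULL, Xin, NULL, 9)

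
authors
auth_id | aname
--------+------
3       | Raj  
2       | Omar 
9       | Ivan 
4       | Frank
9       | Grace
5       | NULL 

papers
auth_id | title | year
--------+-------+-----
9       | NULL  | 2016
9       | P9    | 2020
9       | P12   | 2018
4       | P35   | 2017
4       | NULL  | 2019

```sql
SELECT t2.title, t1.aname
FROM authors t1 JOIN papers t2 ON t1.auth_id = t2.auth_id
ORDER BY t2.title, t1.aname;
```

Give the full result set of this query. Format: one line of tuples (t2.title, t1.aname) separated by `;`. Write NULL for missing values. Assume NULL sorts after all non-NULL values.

INNER JOIN keeps only pairs where the ON condition holds.
Matching on t1.auth_id = t2.auth_id.
Matched pairs: 8.

(P12, Grace); (P12, Ivan); (P35, Frank); (P9, Grace); (P9, Ivan); (NULL, Frank); (NULL, Grace); (NULL, Ivan)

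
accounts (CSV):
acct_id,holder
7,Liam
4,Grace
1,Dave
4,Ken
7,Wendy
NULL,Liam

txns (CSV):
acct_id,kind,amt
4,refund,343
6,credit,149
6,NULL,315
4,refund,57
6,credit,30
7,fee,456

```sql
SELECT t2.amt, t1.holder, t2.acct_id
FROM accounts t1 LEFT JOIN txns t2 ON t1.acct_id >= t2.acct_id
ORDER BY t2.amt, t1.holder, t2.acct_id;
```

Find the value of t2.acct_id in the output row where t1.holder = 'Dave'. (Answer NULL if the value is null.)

NULL

LEFT JOIN keeps every row from `accounts`; unmatched rows get NULL for `txns`'s columns.
Matching on t1.acct_id >= t2.acct_id. A NULL in a compared column never satisfies the condition.
- t1[0] acct_id=7 → 6 match(es) in t2 → 6 row(s).
- t1[1] acct_id=4 → 2 match(es) in t2 → 2 row(s).
- t1[2] acct_id=1 → no match; kept with NULLs on the t2 side.
- t1[3] acct_id=4 → 2 match(es) in t2 → 2 row(s).
- t1[4] acct_id=7 → 6 match(es) in t2 → 6 row(s).
- t1[5] acct_id=NULL → no match; kept with NULLs on the t2 side.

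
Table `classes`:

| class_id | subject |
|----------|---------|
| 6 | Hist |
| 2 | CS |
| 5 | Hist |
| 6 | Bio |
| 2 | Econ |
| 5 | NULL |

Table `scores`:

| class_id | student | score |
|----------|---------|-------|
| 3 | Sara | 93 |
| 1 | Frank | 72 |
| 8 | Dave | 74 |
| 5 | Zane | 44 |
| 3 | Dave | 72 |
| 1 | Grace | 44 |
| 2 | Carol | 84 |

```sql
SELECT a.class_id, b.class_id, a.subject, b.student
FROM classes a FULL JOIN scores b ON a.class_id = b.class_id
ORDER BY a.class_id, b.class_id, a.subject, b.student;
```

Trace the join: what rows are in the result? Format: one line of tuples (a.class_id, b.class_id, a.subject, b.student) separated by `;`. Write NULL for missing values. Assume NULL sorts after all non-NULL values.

(2, 2, CS, Carol); (2, 2, Econ, Carol); (5, 5, Hist, Zane); (5, 5, NULL, Zane); (6, NULL, Bio, NULL); (6, NULL, Hist, NULL); (NULL, 1, NULL, Frank); (NULL, 1, NULL, Grace); (NULL, 3, NULL, Dave); (NULL, 3, NULL, Sara); (NULL, 8, NULL, Dave)

FULL OUTER JOIN keeps every row from both sides; unmatched rows get NULL for the other side's columns.
Matching on a.class_id = b.class_id.
Matched pairs: 4; unmatched a rows kept: 2; unmatched b rows kept: 5.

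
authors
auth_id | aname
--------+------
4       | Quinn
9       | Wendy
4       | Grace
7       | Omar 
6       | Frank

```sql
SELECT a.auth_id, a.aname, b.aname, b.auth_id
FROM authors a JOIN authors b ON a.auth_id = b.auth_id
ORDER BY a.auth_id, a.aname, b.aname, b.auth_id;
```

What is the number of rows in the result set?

7

INNER JOIN keeps only pairs where the ON condition holds.
Matching on a.auth_id = b.auth_id.
- auth_id=4: 2 matching b row(s), so 2 row(s) emitted.
- auth_id=9: 1 matching b row(s), so 1 row(s) emitted.
- auth_id=4: 2 matching b row(s), so 2 row(s) emitted.
- auth_id=7: 1 matching b row(s), so 1 row(s) emitted.
- auth_id=6: 1 matching b row(s), so 1 row(s) emitted.
Total: 7 rows.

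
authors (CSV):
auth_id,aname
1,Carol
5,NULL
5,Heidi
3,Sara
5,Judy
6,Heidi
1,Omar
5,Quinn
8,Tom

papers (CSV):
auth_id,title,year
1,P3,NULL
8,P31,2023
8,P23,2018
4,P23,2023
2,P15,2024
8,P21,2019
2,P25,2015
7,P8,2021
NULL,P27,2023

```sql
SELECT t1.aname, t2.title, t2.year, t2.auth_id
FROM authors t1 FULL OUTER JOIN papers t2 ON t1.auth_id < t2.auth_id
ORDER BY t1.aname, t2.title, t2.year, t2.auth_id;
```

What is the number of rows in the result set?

FULL OUTER JOIN keeps every row from both sides; unmatched rows get NULL for the other side's columns.
Matching on t1.auth_id < t2.auth_id. A NULL in a compared column never satisfies the condition.
Matched pairs: 39; unmatched t1 rows kept: 1; unmatched t2 rows kept: 2.
Total: 39 matched + 3 padded = 42 rows.

42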